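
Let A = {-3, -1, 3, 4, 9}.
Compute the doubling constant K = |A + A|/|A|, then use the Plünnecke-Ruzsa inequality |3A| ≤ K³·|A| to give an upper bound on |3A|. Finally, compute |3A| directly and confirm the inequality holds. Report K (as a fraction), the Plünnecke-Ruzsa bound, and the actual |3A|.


|A| = 5.
Step 1: Compute A + A by enumerating all 25 pairs.
A + A = {-6, -4, -2, 0, 1, 2, 3, 6, 7, 8, 12, 13, 18}, so |A + A| = 13.
Step 2: Doubling constant K = |A + A|/|A| = 13/5 = 13/5 ≈ 2.6000.
Step 3: Plünnecke-Ruzsa gives |3A| ≤ K³·|A| = (2.6000)³ · 5 ≈ 87.8800.
Step 4: Compute 3A = A + A + A directly by enumerating all triples (a,b,c) ∈ A³; |3A| = 24.
Step 5: Check 24 ≤ 87.8800? Yes ✓.

K = 13/5, Plünnecke-Ruzsa bound K³|A| ≈ 87.8800, |3A| = 24, inequality holds.


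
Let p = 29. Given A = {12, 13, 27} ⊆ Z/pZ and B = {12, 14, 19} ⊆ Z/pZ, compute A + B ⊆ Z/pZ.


Work in Z/29Z: reduce every sum a + b modulo 29.
Enumerate all 9 pairs:
a = 12: 12+12=24, 12+14=26, 12+19=2
a = 13: 13+12=25, 13+14=27, 13+19=3
a = 27: 27+12=10, 27+14=12, 27+19=17
Distinct residues collected: {2, 3, 10, 12, 17, 24, 25, 26, 27}
|A + B| = 9 (out of 29 total residues).

A + B = {2, 3, 10, 12, 17, 24, 25, 26, 27}


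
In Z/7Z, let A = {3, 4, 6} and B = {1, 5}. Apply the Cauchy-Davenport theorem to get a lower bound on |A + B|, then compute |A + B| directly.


Cauchy-Davenport: |A + B| ≥ min(p, |A| + |B| - 1) for A, B nonempty in Z/pZ.
|A| = 3, |B| = 2, p = 7.
CD lower bound = min(7, 3 + 2 - 1) = min(7, 4) = 4.
Compute A + B mod 7 directly:
a = 3: 3+1=4, 3+5=1
a = 4: 4+1=5, 4+5=2
a = 6: 6+1=0, 6+5=4
A + B = {0, 1, 2, 4, 5}, so |A + B| = 5.
Verify: 5 ≥ 4? Yes ✓.

CD lower bound = 4, actual |A + B| = 5.


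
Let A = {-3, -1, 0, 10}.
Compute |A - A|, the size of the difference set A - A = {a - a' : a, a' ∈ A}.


A - A = {a - a' : a, a' ∈ A}; |A| = 4.
Bounds: 2|A|-1 ≤ |A - A| ≤ |A|² - |A| + 1, i.e. 7 ≤ |A - A| ≤ 13.
Note: 0 ∈ A - A always (from a - a). The set is symmetric: if d ∈ A - A then -d ∈ A - A.
Enumerate nonzero differences d = a - a' with a > a' (then include -d):
Positive differences: {1, 2, 3, 10, 11, 13}
Full difference set: {0} ∪ (positive diffs) ∪ (negative diffs).
|A - A| = 1 + 2·6 = 13 (matches direct enumeration: 13).

|A - A| = 13


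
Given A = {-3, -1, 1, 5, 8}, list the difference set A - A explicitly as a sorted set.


A - A = {a - a' : a, a' ∈ A}.
Compute a - a' for each ordered pair (a, a'):
a = -3: -3--3=0, -3--1=-2, -3-1=-4, -3-5=-8, -3-8=-11
a = -1: -1--3=2, -1--1=0, -1-1=-2, -1-5=-6, -1-8=-9
a = 1: 1--3=4, 1--1=2, 1-1=0, 1-5=-4, 1-8=-7
a = 5: 5--3=8, 5--1=6, 5-1=4, 5-5=0, 5-8=-3
a = 8: 8--3=11, 8--1=9, 8-1=7, 8-5=3, 8-8=0
Collecting distinct values (and noting 0 appears from a-a):
A - A = {-11, -9, -8, -7, -6, -4, -3, -2, 0, 2, 3, 4, 6, 7, 8, 9, 11}
|A - A| = 17

A - A = {-11, -9, -8, -7, -6, -4, -3, -2, 0, 2, 3, 4, 6, 7, 8, 9, 11}


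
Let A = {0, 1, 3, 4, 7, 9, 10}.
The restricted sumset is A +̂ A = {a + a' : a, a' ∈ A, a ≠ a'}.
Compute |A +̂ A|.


Restricted sumset: A +̂ A = {a + a' : a ∈ A, a' ∈ A, a ≠ a'}.
Equivalently, take A + A and drop any sum 2a that is achievable ONLY as a + a for a ∈ A (i.e. sums representable only with equal summands).
Enumerate pairs (a, a') with a < a' (symmetric, so each unordered pair gives one sum; this covers all a ≠ a'):
  0 + 1 = 1
  0 + 3 = 3
  0 + 4 = 4
  0 + 7 = 7
  0 + 9 = 9
  0 + 10 = 10
  1 + 3 = 4
  1 + 4 = 5
  1 + 7 = 8
  1 + 9 = 10
  1 + 10 = 11
  3 + 4 = 7
  3 + 7 = 10
  3 + 9 = 12
  3 + 10 = 13
  4 + 7 = 11
  4 + 9 = 13
  4 + 10 = 14
  7 + 9 = 16
  7 + 10 = 17
  9 + 10 = 19
Collected distinct sums: {1, 3, 4, 5, 7, 8, 9, 10, 11, 12, 13, 14, 16, 17, 19}
|A +̂ A| = 15
(Reference bound: |A +̂ A| ≥ 2|A| - 3 for |A| ≥ 2, with |A| = 7 giving ≥ 11.)

|A +̂ A| = 15


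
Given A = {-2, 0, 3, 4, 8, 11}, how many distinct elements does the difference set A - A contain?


A - A = {a - a' : a, a' ∈ A}; |A| = 6.
Bounds: 2|A|-1 ≤ |A - A| ≤ |A|² - |A| + 1, i.e. 11 ≤ |A - A| ≤ 31.
Note: 0 ∈ A - A always (from a - a). The set is symmetric: if d ∈ A - A then -d ∈ A - A.
Enumerate nonzero differences d = a - a' with a > a' (then include -d):
Positive differences: {1, 2, 3, 4, 5, 6, 7, 8, 10, 11, 13}
Full difference set: {0} ∪ (positive diffs) ∪ (negative diffs).
|A - A| = 1 + 2·11 = 23 (matches direct enumeration: 23).

|A - A| = 23


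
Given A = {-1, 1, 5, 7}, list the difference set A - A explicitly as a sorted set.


A - A = {a - a' : a, a' ∈ A}.
Compute a - a' for each ordered pair (a, a'):
a = -1: -1--1=0, -1-1=-2, -1-5=-6, -1-7=-8
a = 1: 1--1=2, 1-1=0, 1-5=-4, 1-7=-6
a = 5: 5--1=6, 5-1=4, 5-5=0, 5-7=-2
a = 7: 7--1=8, 7-1=6, 7-5=2, 7-7=0
Collecting distinct values (and noting 0 appears from a-a):
A - A = {-8, -6, -4, -2, 0, 2, 4, 6, 8}
|A - A| = 9

A - A = {-8, -6, -4, -2, 0, 2, 4, 6, 8}


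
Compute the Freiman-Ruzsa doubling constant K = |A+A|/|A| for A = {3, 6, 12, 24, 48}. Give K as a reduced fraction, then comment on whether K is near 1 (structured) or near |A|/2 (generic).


|A| = 5.
Compute A + A by enumerating all 25 pairs.
A + A = {6, 9, 12, 15, 18, 24, 27, 30, 36, 48, 51, 54, 60, 72, 96}, so |A + A| = 15.
K = |A + A| / |A| = 15/5 = 3/1 ≈ 3.0000.
Reference: AP of size 5 gives K = 9/5 ≈ 1.8000; a fully generic set of size 5 gives K ≈ 3.0000.

|A| = 5, |A + A| = 15, K = 15/5 = 3/1.


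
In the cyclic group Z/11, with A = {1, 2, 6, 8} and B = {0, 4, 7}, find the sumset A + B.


Work in Z/11Z: reduce every sum a + b modulo 11.
Enumerate all 12 pairs:
a = 1: 1+0=1, 1+4=5, 1+7=8
a = 2: 2+0=2, 2+4=6, 2+7=9
a = 6: 6+0=6, 6+4=10, 6+7=2
a = 8: 8+0=8, 8+4=1, 8+7=4
Distinct residues collected: {1, 2, 4, 5, 6, 8, 9, 10}
|A + B| = 8 (out of 11 total residues).

A + B = {1, 2, 4, 5, 6, 8, 9, 10}


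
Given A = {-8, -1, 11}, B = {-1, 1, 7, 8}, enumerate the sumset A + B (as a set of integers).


A + B = {a + b : a ∈ A, b ∈ B}.
Enumerate all |A|·|B| = 3·4 = 12 pairs (a, b) and collect distinct sums.
a = -8: -8+-1=-9, -8+1=-7, -8+7=-1, -8+8=0
a = -1: -1+-1=-2, -1+1=0, -1+7=6, -1+8=7
a = 11: 11+-1=10, 11+1=12, 11+7=18, 11+8=19
Collecting distinct sums: A + B = {-9, -7, -2, -1, 0, 6, 7, 10, 12, 18, 19}
|A + B| = 11

A + B = {-9, -7, -2, -1, 0, 6, 7, 10, 12, 18, 19}


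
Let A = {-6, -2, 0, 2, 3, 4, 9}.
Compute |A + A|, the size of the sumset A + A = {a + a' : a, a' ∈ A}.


A + A = {a + a' : a, a' ∈ A}; |A| = 7.
General bounds: 2|A| - 1 ≤ |A + A| ≤ |A|(|A|+1)/2, i.e. 13 ≤ |A + A| ≤ 28.
Lower bound 2|A|-1 is attained iff A is an arithmetic progression.
Enumerate sums a + a' for a ≤ a' (symmetric, so this suffices):
a = -6: -6+-6=-12, -6+-2=-8, -6+0=-6, -6+2=-4, -6+3=-3, -6+4=-2, -6+9=3
a = -2: -2+-2=-4, -2+0=-2, -2+2=0, -2+3=1, -2+4=2, -2+9=7
a = 0: 0+0=0, 0+2=2, 0+3=3, 0+4=4, 0+9=9
a = 2: 2+2=4, 2+3=5, 2+4=6, 2+9=11
a = 3: 3+3=6, 3+4=7, 3+9=12
a = 4: 4+4=8, 4+9=13
a = 9: 9+9=18
Distinct sums: {-12, -8, -6, -4, -3, -2, 0, 1, 2, 3, 4, 5, 6, 7, 8, 9, 11, 12, 13, 18}
|A + A| = 20

|A + A| = 20


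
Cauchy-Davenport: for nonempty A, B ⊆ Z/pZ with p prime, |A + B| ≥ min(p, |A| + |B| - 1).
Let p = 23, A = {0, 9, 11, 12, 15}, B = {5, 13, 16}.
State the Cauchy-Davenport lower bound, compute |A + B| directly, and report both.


Cauchy-Davenport: |A + B| ≥ min(p, |A| + |B| - 1) for A, B nonempty in Z/pZ.
|A| = 5, |B| = 3, p = 23.
CD lower bound = min(23, 5 + 3 - 1) = min(23, 7) = 7.
Compute A + B mod 23 directly:
a = 0: 0+5=5, 0+13=13, 0+16=16
a = 9: 9+5=14, 9+13=22, 9+16=2
a = 11: 11+5=16, 11+13=1, 11+16=4
a = 12: 12+5=17, 12+13=2, 12+16=5
a = 15: 15+5=20, 15+13=5, 15+16=8
A + B = {1, 2, 4, 5, 8, 13, 14, 16, 17, 20, 22}, so |A + B| = 11.
Verify: 11 ≥ 7? Yes ✓.

CD lower bound = 7, actual |A + B| = 11.


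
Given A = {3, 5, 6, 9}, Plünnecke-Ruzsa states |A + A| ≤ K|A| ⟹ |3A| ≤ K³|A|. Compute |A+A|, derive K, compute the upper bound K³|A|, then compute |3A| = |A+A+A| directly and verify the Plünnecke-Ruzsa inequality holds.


|A| = 4.
Step 1: Compute A + A by enumerating all 16 pairs.
A + A = {6, 8, 9, 10, 11, 12, 14, 15, 18}, so |A + A| = 9.
Step 2: Doubling constant K = |A + A|/|A| = 9/4 = 9/4 ≈ 2.2500.
Step 3: Plünnecke-Ruzsa gives |3A| ≤ K³·|A| = (2.2500)³ · 4 ≈ 45.5625.
Step 4: Compute 3A = A + A + A directly by enumerating all triples (a,b,c) ∈ A³; |3A| = 15.
Step 5: Check 15 ≤ 45.5625? Yes ✓.

K = 9/4, Plünnecke-Ruzsa bound K³|A| ≈ 45.5625, |3A| = 15, inequality holds.


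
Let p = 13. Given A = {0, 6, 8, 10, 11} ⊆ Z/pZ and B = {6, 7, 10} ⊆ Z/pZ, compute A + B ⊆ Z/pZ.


Work in Z/13Z: reduce every sum a + b modulo 13.
Enumerate all 15 pairs:
a = 0: 0+6=6, 0+7=7, 0+10=10
a = 6: 6+6=12, 6+7=0, 6+10=3
a = 8: 8+6=1, 8+7=2, 8+10=5
a = 10: 10+6=3, 10+7=4, 10+10=7
a = 11: 11+6=4, 11+7=5, 11+10=8
Distinct residues collected: {0, 1, 2, 3, 4, 5, 6, 7, 8, 10, 12}
|A + B| = 11 (out of 13 total residues).

A + B = {0, 1, 2, 3, 4, 5, 6, 7, 8, 10, 12}


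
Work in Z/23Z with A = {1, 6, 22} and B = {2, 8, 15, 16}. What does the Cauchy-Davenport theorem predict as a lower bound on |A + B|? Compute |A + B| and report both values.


Cauchy-Davenport: |A + B| ≥ min(p, |A| + |B| - 1) for A, B nonempty in Z/pZ.
|A| = 3, |B| = 4, p = 23.
CD lower bound = min(23, 3 + 4 - 1) = min(23, 6) = 6.
Compute A + B mod 23 directly:
a = 1: 1+2=3, 1+8=9, 1+15=16, 1+16=17
a = 6: 6+2=8, 6+8=14, 6+15=21, 6+16=22
a = 22: 22+2=1, 22+8=7, 22+15=14, 22+16=15
A + B = {1, 3, 7, 8, 9, 14, 15, 16, 17, 21, 22}, so |A + B| = 11.
Verify: 11 ≥ 6? Yes ✓.

CD lower bound = 6, actual |A + B| = 11.


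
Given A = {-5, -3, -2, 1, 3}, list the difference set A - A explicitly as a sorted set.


A - A = {a - a' : a, a' ∈ A}.
Compute a - a' for each ordered pair (a, a'):
a = -5: -5--5=0, -5--3=-2, -5--2=-3, -5-1=-6, -5-3=-8
a = -3: -3--5=2, -3--3=0, -3--2=-1, -3-1=-4, -3-3=-6
a = -2: -2--5=3, -2--3=1, -2--2=0, -2-1=-3, -2-3=-5
a = 1: 1--5=6, 1--3=4, 1--2=3, 1-1=0, 1-3=-2
a = 3: 3--5=8, 3--3=6, 3--2=5, 3-1=2, 3-3=0
Collecting distinct values (and noting 0 appears from a-a):
A - A = {-8, -6, -5, -4, -3, -2, -1, 0, 1, 2, 3, 4, 5, 6, 8}
|A - A| = 15

A - A = {-8, -6, -5, -4, -3, -2, -1, 0, 1, 2, 3, 4, 5, 6, 8}


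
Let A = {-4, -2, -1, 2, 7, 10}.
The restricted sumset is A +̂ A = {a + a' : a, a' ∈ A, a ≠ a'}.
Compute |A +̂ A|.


Restricted sumset: A +̂ A = {a + a' : a ∈ A, a' ∈ A, a ≠ a'}.
Equivalently, take A + A and drop any sum 2a that is achievable ONLY as a + a for a ∈ A (i.e. sums representable only with equal summands).
Enumerate pairs (a, a') with a < a' (symmetric, so each unordered pair gives one sum; this covers all a ≠ a'):
  -4 + -2 = -6
  -4 + -1 = -5
  -4 + 2 = -2
  -4 + 7 = 3
  -4 + 10 = 6
  -2 + -1 = -3
  -2 + 2 = 0
  -2 + 7 = 5
  -2 + 10 = 8
  -1 + 2 = 1
  -1 + 7 = 6
  -1 + 10 = 9
  2 + 7 = 9
  2 + 10 = 12
  7 + 10 = 17
Collected distinct sums: {-6, -5, -3, -2, 0, 1, 3, 5, 6, 8, 9, 12, 17}
|A +̂ A| = 13
(Reference bound: |A +̂ A| ≥ 2|A| - 3 for |A| ≥ 2, with |A| = 6 giving ≥ 9.)

|A +̂ A| = 13


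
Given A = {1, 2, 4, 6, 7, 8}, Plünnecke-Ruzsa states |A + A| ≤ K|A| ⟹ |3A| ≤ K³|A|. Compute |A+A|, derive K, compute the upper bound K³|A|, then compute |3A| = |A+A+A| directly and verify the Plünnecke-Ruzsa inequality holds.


|A| = 6.
Step 1: Compute A + A by enumerating all 36 pairs.
A + A = {2, 3, 4, 5, 6, 7, 8, 9, 10, 11, 12, 13, 14, 15, 16}, so |A + A| = 15.
Step 2: Doubling constant K = |A + A|/|A| = 15/6 = 15/6 ≈ 2.5000.
Step 3: Plünnecke-Ruzsa gives |3A| ≤ K³·|A| = (2.5000)³ · 6 ≈ 93.7500.
Step 4: Compute 3A = A + A + A directly by enumerating all triples (a,b,c) ∈ A³; |3A| = 22.
Step 5: Check 22 ≤ 93.7500? Yes ✓.

K = 15/6, Plünnecke-Ruzsa bound K³|A| ≈ 93.7500, |3A| = 22, inequality holds.


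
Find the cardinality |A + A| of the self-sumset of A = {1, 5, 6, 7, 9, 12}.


A + A = {a + a' : a, a' ∈ A}; |A| = 6.
General bounds: 2|A| - 1 ≤ |A + A| ≤ |A|(|A|+1)/2, i.e. 11 ≤ |A + A| ≤ 21.
Lower bound 2|A|-1 is attained iff A is an arithmetic progression.
Enumerate sums a + a' for a ≤ a' (symmetric, so this suffices):
a = 1: 1+1=2, 1+5=6, 1+6=7, 1+7=8, 1+9=10, 1+12=13
a = 5: 5+5=10, 5+6=11, 5+7=12, 5+9=14, 5+12=17
a = 6: 6+6=12, 6+7=13, 6+9=15, 6+12=18
a = 7: 7+7=14, 7+9=16, 7+12=19
a = 9: 9+9=18, 9+12=21
a = 12: 12+12=24
Distinct sums: {2, 6, 7, 8, 10, 11, 12, 13, 14, 15, 16, 17, 18, 19, 21, 24}
|A + A| = 16

|A + A| = 16


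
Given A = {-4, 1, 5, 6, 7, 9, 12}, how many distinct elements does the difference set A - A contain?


A - A = {a - a' : a, a' ∈ A}; |A| = 7.
Bounds: 2|A|-1 ≤ |A - A| ≤ |A|² - |A| + 1, i.e. 13 ≤ |A - A| ≤ 43.
Note: 0 ∈ A - A always (from a - a). The set is symmetric: if d ∈ A - A then -d ∈ A - A.
Enumerate nonzero differences d = a - a' with a > a' (then include -d):
Positive differences: {1, 2, 3, 4, 5, 6, 7, 8, 9, 10, 11, 13, 16}
Full difference set: {0} ∪ (positive diffs) ∪ (negative diffs).
|A - A| = 1 + 2·13 = 27 (matches direct enumeration: 27).

|A - A| = 27


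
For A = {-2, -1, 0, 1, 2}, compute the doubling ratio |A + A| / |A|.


|A| = 5.
Compute A + A by enumerating all 25 pairs.
A + A = {-4, -3, -2, -1, 0, 1, 2, 3, 4}, so |A + A| = 9.
K = |A + A| / |A| = 9/5 (already in lowest terms) ≈ 1.8000.
Reference: AP of size 5 gives K = 9/5 ≈ 1.8000; a fully generic set of size 5 gives K ≈ 3.0000.

|A| = 5, |A + A| = 9, K = 9/5.


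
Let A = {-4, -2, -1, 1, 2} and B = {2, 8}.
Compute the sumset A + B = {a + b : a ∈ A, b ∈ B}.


A + B = {a + b : a ∈ A, b ∈ B}.
Enumerate all |A|·|B| = 5·2 = 10 pairs (a, b) and collect distinct sums.
a = -4: -4+2=-2, -4+8=4
a = -2: -2+2=0, -2+8=6
a = -1: -1+2=1, -1+8=7
a = 1: 1+2=3, 1+8=9
a = 2: 2+2=4, 2+8=10
Collecting distinct sums: A + B = {-2, 0, 1, 3, 4, 6, 7, 9, 10}
|A + B| = 9

A + B = {-2, 0, 1, 3, 4, 6, 7, 9, 10}


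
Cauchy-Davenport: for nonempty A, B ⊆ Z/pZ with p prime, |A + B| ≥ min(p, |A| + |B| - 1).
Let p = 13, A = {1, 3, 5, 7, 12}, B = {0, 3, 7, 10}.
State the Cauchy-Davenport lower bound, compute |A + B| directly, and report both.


Cauchy-Davenport: |A + B| ≥ min(p, |A| + |B| - 1) for A, B nonempty in Z/pZ.
|A| = 5, |B| = 4, p = 13.
CD lower bound = min(13, 5 + 4 - 1) = min(13, 8) = 8.
Compute A + B mod 13 directly:
a = 1: 1+0=1, 1+3=4, 1+7=8, 1+10=11
a = 3: 3+0=3, 3+3=6, 3+7=10, 3+10=0
a = 5: 5+0=5, 5+3=8, 5+7=12, 5+10=2
a = 7: 7+0=7, 7+3=10, 7+7=1, 7+10=4
a = 12: 12+0=12, 12+3=2, 12+7=6, 12+10=9
A + B = {0, 1, 2, 3, 4, 5, 6, 7, 8, 9, 10, 11, 12}, so |A + B| = 13.
Verify: 13 ≥ 8? Yes ✓.

CD lower bound = 8, actual |A + B| = 13.


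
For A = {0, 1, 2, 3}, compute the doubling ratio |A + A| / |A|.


|A| = 4.
Compute A + A by enumerating all 16 pairs.
A + A = {0, 1, 2, 3, 4, 5, 6}, so |A + A| = 7.
K = |A + A| / |A| = 7/4 (already in lowest terms) ≈ 1.7500.
Reference: AP of size 4 gives K = 7/4 ≈ 1.7500; a fully generic set of size 4 gives K ≈ 2.5000.

|A| = 4, |A + A| = 7, K = 7/4.


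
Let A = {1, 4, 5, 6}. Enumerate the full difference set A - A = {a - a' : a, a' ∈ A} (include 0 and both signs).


A - A = {a - a' : a, a' ∈ A}.
Compute a - a' for each ordered pair (a, a'):
a = 1: 1-1=0, 1-4=-3, 1-5=-4, 1-6=-5
a = 4: 4-1=3, 4-4=0, 4-5=-1, 4-6=-2
a = 5: 5-1=4, 5-4=1, 5-5=0, 5-6=-1
a = 6: 6-1=5, 6-4=2, 6-5=1, 6-6=0
Collecting distinct values (and noting 0 appears from a-a):
A - A = {-5, -4, -3, -2, -1, 0, 1, 2, 3, 4, 5}
|A - A| = 11

A - A = {-5, -4, -3, -2, -1, 0, 1, 2, 3, 4, 5}


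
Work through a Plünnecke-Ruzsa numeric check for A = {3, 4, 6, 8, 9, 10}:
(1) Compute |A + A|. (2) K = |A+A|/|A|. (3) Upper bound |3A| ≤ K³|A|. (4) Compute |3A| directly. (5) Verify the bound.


|A| = 6.
Step 1: Compute A + A by enumerating all 36 pairs.
A + A = {6, 7, 8, 9, 10, 11, 12, 13, 14, 15, 16, 17, 18, 19, 20}, so |A + A| = 15.
Step 2: Doubling constant K = |A + A|/|A| = 15/6 = 15/6 ≈ 2.5000.
Step 3: Plünnecke-Ruzsa gives |3A| ≤ K³·|A| = (2.5000)³ · 6 ≈ 93.7500.
Step 4: Compute 3A = A + A + A directly by enumerating all triples (a,b,c) ∈ A³; |3A| = 22.
Step 5: Check 22 ≤ 93.7500? Yes ✓.

K = 15/6, Plünnecke-Ruzsa bound K³|A| ≈ 93.7500, |3A| = 22, inequality holds.


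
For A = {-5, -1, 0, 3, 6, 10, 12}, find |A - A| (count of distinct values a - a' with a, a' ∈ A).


A - A = {a - a' : a, a' ∈ A}; |A| = 7.
Bounds: 2|A|-1 ≤ |A - A| ≤ |A|² - |A| + 1, i.e. 13 ≤ |A - A| ≤ 43.
Note: 0 ∈ A - A always (from a - a). The set is symmetric: if d ∈ A - A then -d ∈ A - A.
Enumerate nonzero differences d = a - a' with a > a' (then include -d):
Positive differences: {1, 2, 3, 4, 5, 6, 7, 8, 9, 10, 11, 12, 13, 15, 17}
Full difference set: {0} ∪ (positive diffs) ∪ (negative diffs).
|A - A| = 1 + 2·15 = 31 (matches direct enumeration: 31).

|A - A| = 31


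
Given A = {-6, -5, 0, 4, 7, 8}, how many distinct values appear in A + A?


A + A = {a + a' : a, a' ∈ A}; |A| = 6.
General bounds: 2|A| - 1 ≤ |A + A| ≤ |A|(|A|+1)/2, i.e. 11 ≤ |A + A| ≤ 21.
Lower bound 2|A|-1 is attained iff A is an arithmetic progression.
Enumerate sums a + a' for a ≤ a' (symmetric, so this suffices):
a = -6: -6+-6=-12, -6+-5=-11, -6+0=-6, -6+4=-2, -6+7=1, -6+8=2
a = -5: -5+-5=-10, -5+0=-5, -5+4=-1, -5+7=2, -5+8=3
a = 0: 0+0=0, 0+4=4, 0+7=7, 0+8=8
a = 4: 4+4=8, 4+7=11, 4+8=12
a = 7: 7+7=14, 7+8=15
a = 8: 8+8=16
Distinct sums: {-12, -11, -10, -6, -5, -2, -1, 0, 1, 2, 3, 4, 7, 8, 11, 12, 14, 15, 16}
|A + A| = 19

|A + A| = 19


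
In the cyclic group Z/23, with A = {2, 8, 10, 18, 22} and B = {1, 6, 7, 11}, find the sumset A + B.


Work in Z/23Z: reduce every sum a + b modulo 23.
Enumerate all 20 pairs:
a = 2: 2+1=3, 2+6=8, 2+7=9, 2+11=13
a = 8: 8+1=9, 8+6=14, 8+7=15, 8+11=19
a = 10: 10+1=11, 10+6=16, 10+7=17, 10+11=21
a = 18: 18+1=19, 18+6=1, 18+7=2, 18+11=6
a = 22: 22+1=0, 22+6=5, 22+7=6, 22+11=10
Distinct residues collected: {0, 1, 2, 3, 5, 6, 8, 9, 10, 11, 13, 14, 15, 16, 17, 19, 21}
|A + B| = 17 (out of 23 total residues).

A + B = {0, 1, 2, 3, 5, 6, 8, 9, 10, 11, 13, 14, 15, 16, 17, 19, 21}


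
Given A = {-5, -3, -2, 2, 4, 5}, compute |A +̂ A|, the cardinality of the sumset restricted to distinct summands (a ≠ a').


Restricted sumset: A +̂ A = {a + a' : a ∈ A, a' ∈ A, a ≠ a'}.
Equivalently, take A + A and drop any sum 2a that is achievable ONLY as a + a for a ∈ A (i.e. sums representable only with equal summands).
Enumerate pairs (a, a') with a < a' (symmetric, so each unordered pair gives one sum; this covers all a ≠ a'):
  -5 + -3 = -8
  -5 + -2 = -7
  -5 + 2 = -3
  -5 + 4 = -1
  -5 + 5 = 0
  -3 + -2 = -5
  -3 + 2 = -1
  -3 + 4 = 1
  -3 + 5 = 2
  -2 + 2 = 0
  -2 + 4 = 2
  -2 + 5 = 3
  2 + 4 = 6
  2 + 5 = 7
  4 + 5 = 9
Collected distinct sums: {-8, -7, -5, -3, -1, 0, 1, 2, 3, 6, 7, 9}
|A +̂ A| = 12
(Reference bound: |A +̂ A| ≥ 2|A| - 3 for |A| ≥ 2, with |A| = 6 giving ≥ 9.)

|A +̂ A| = 12


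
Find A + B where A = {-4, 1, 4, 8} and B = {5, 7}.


A + B = {a + b : a ∈ A, b ∈ B}.
Enumerate all |A|·|B| = 4·2 = 8 pairs (a, b) and collect distinct sums.
a = -4: -4+5=1, -4+7=3
a = 1: 1+5=6, 1+7=8
a = 4: 4+5=9, 4+7=11
a = 8: 8+5=13, 8+7=15
Collecting distinct sums: A + B = {1, 3, 6, 8, 9, 11, 13, 15}
|A + B| = 8

A + B = {1, 3, 6, 8, 9, 11, 13, 15}


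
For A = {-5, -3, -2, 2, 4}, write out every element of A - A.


A - A = {a - a' : a, a' ∈ A}.
Compute a - a' for each ordered pair (a, a'):
a = -5: -5--5=0, -5--3=-2, -5--2=-3, -5-2=-7, -5-4=-9
a = -3: -3--5=2, -3--3=0, -3--2=-1, -3-2=-5, -3-4=-7
a = -2: -2--5=3, -2--3=1, -2--2=0, -2-2=-4, -2-4=-6
a = 2: 2--5=7, 2--3=5, 2--2=4, 2-2=0, 2-4=-2
a = 4: 4--5=9, 4--3=7, 4--2=6, 4-2=2, 4-4=0
Collecting distinct values (and noting 0 appears from a-a):
A - A = {-9, -7, -6, -5, -4, -3, -2, -1, 0, 1, 2, 3, 4, 5, 6, 7, 9}
|A - A| = 17

A - A = {-9, -7, -6, -5, -4, -3, -2, -1, 0, 1, 2, 3, 4, 5, 6, 7, 9}


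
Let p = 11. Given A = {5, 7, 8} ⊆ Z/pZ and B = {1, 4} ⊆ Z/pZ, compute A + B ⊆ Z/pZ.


Work in Z/11Z: reduce every sum a + b modulo 11.
Enumerate all 6 pairs:
a = 5: 5+1=6, 5+4=9
a = 7: 7+1=8, 7+4=0
a = 8: 8+1=9, 8+4=1
Distinct residues collected: {0, 1, 6, 8, 9}
|A + B| = 5 (out of 11 total residues).

A + B = {0, 1, 6, 8, 9}


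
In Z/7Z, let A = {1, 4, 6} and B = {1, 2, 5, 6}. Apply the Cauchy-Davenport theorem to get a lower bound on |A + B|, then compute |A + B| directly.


Cauchy-Davenport: |A + B| ≥ min(p, |A| + |B| - 1) for A, B nonempty in Z/pZ.
|A| = 3, |B| = 4, p = 7.
CD lower bound = min(7, 3 + 4 - 1) = min(7, 6) = 6.
Compute A + B mod 7 directly:
a = 1: 1+1=2, 1+2=3, 1+5=6, 1+6=0
a = 4: 4+1=5, 4+2=6, 4+5=2, 4+6=3
a = 6: 6+1=0, 6+2=1, 6+5=4, 6+6=5
A + B = {0, 1, 2, 3, 4, 5, 6}, so |A + B| = 7.
Verify: 7 ≥ 6? Yes ✓.

CD lower bound = 6, actual |A + B| = 7.


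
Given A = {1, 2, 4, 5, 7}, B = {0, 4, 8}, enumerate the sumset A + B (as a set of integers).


A + B = {a + b : a ∈ A, b ∈ B}.
Enumerate all |A|·|B| = 5·3 = 15 pairs (a, b) and collect distinct sums.
a = 1: 1+0=1, 1+4=5, 1+8=9
a = 2: 2+0=2, 2+4=6, 2+8=10
a = 4: 4+0=4, 4+4=8, 4+8=12
a = 5: 5+0=5, 5+4=9, 5+8=13
a = 7: 7+0=7, 7+4=11, 7+8=15
Collecting distinct sums: A + B = {1, 2, 4, 5, 6, 7, 8, 9, 10, 11, 12, 13, 15}
|A + B| = 13

A + B = {1, 2, 4, 5, 6, 7, 8, 9, 10, 11, 12, 13, 15}


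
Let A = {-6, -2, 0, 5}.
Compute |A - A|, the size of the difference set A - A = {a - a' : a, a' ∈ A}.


A - A = {a - a' : a, a' ∈ A}; |A| = 4.
Bounds: 2|A|-1 ≤ |A - A| ≤ |A|² - |A| + 1, i.e. 7 ≤ |A - A| ≤ 13.
Note: 0 ∈ A - A always (from a - a). The set is symmetric: if d ∈ A - A then -d ∈ A - A.
Enumerate nonzero differences d = a - a' with a > a' (then include -d):
Positive differences: {2, 4, 5, 6, 7, 11}
Full difference set: {0} ∪ (positive diffs) ∪ (negative diffs).
|A - A| = 1 + 2·6 = 13 (matches direct enumeration: 13).

|A - A| = 13


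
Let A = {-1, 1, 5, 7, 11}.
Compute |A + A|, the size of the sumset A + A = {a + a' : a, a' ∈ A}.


A + A = {a + a' : a, a' ∈ A}; |A| = 5.
General bounds: 2|A| - 1 ≤ |A + A| ≤ |A|(|A|+1)/2, i.e. 9 ≤ |A + A| ≤ 15.
Lower bound 2|A|-1 is attained iff A is an arithmetic progression.
Enumerate sums a + a' for a ≤ a' (symmetric, so this suffices):
a = -1: -1+-1=-2, -1+1=0, -1+5=4, -1+7=6, -1+11=10
a = 1: 1+1=2, 1+5=6, 1+7=8, 1+11=12
a = 5: 5+5=10, 5+7=12, 5+11=16
a = 7: 7+7=14, 7+11=18
a = 11: 11+11=22
Distinct sums: {-2, 0, 2, 4, 6, 8, 10, 12, 14, 16, 18, 22}
|A + A| = 12

|A + A| = 12


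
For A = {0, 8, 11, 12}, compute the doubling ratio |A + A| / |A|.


|A| = 4.
Compute A + A by enumerating all 16 pairs.
A + A = {0, 8, 11, 12, 16, 19, 20, 22, 23, 24}, so |A + A| = 10.
K = |A + A| / |A| = 10/4 = 5/2 ≈ 2.5000.
Reference: AP of size 4 gives K = 7/4 ≈ 1.7500; a fully generic set of size 4 gives K ≈ 2.5000.

|A| = 4, |A + A| = 10, K = 10/4 = 5/2.


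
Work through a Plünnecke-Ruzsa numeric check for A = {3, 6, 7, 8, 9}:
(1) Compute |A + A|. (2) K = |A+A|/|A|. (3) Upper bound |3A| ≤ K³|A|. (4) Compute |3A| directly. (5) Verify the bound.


|A| = 5.
Step 1: Compute A + A by enumerating all 25 pairs.
A + A = {6, 9, 10, 11, 12, 13, 14, 15, 16, 17, 18}, so |A + A| = 11.
Step 2: Doubling constant K = |A + A|/|A| = 11/5 = 11/5 ≈ 2.2000.
Step 3: Plünnecke-Ruzsa gives |3A| ≤ K³·|A| = (2.2000)³ · 5 ≈ 53.2400.
Step 4: Compute 3A = A + A + A directly by enumerating all triples (a,b,c) ∈ A³; |3A| = 17.
Step 5: Check 17 ≤ 53.2400? Yes ✓.

K = 11/5, Plünnecke-Ruzsa bound K³|A| ≈ 53.2400, |3A| = 17, inequality holds.


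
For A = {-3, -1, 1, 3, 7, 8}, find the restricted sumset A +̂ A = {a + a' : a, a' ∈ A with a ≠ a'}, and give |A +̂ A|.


Restricted sumset: A +̂ A = {a + a' : a ∈ A, a' ∈ A, a ≠ a'}.
Equivalently, take A + A and drop any sum 2a that is achievable ONLY as a + a for a ∈ A (i.e. sums representable only with equal summands).
Enumerate pairs (a, a') with a < a' (symmetric, so each unordered pair gives one sum; this covers all a ≠ a'):
  -3 + -1 = -4
  -3 + 1 = -2
  -3 + 3 = 0
  -3 + 7 = 4
  -3 + 8 = 5
  -1 + 1 = 0
  -1 + 3 = 2
  -1 + 7 = 6
  -1 + 8 = 7
  1 + 3 = 4
  1 + 7 = 8
  1 + 8 = 9
  3 + 7 = 10
  3 + 8 = 11
  7 + 8 = 15
Collected distinct sums: {-4, -2, 0, 2, 4, 5, 6, 7, 8, 9, 10, 11, 15}
|A +̂ A| = 13
(Reference bound: |A +̂ A| ≥ 2|A| - 3 for |A| ≥ 2, with |A| = 6 giving ≥ 9.)

|A +̂ A| = 13


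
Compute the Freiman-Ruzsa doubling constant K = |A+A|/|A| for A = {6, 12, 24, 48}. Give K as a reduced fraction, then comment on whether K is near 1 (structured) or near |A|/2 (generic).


|A| = 4.
Compute A + A by enumerating all 16 pairs.
A + A = {12, 18, 24, 30, 36, 48, 54, 60, 72, 96}, so |A + A| = 10.
K = |A + A| / |A| = 10/4 = 5/2 ≈ 2.5000.
Reference: AP of size 4 gives K = 7/4 ≈ 1.7500; a fully generic set of size 4 gives K ≈ 2.5000.

|A| = 4, |A + A| = 10, K = 10/4 = 5/2.


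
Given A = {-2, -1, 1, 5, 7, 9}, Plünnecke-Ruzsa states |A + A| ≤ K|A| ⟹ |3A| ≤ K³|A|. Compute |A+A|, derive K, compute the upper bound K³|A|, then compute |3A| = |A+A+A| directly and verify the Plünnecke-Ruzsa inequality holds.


|A| = 6.
Step 1: Compute A + A by enumerating all 36 pairs.
A + A = {-4, -3, -2, -1, 0, 2, 3, 4, 5, 6, 7, 8, 10, 12, 14, 16, 18}, so |A + A| = 17.
Step 2: Doubling constant K = |A + A|/|A| = 17/6 = 17/6 ≈ 2.8333.
Step 3: Plünnecke-Ruzsa gives |3A| ≤ K³·|A| = (2.8333)³ · 6 ≈ 136.4722.
Step 4: Compute 3A = A + A + A directly by enumerating all triples (a,b,c) ∈ A³; |3A| = 29.
Step 5: Check 29 ≤ 136.4722? Yes ✓.

K = 17/6, Plünnecke-Ruzsa bound K³|A| ≈ 136.4722, |3A| = 29, inequality holds.


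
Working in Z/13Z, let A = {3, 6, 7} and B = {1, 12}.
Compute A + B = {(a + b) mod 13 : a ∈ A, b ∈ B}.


Work in Z/13Z: reduce every sum a + b modulo 13.
Enumerate all 6 pairs:
a = 3: 3+1=4, 3+12=2
a = 6: 6+1=7, 6+12=5
a = 7: 7+1=8, 7+12=6
Distinct residues collected: {2, 4, 5, 6, 7, 8}
|A + B| = 6 (out of 13 total residues).

A + B = {2, 4, 5, 6, 7, 8}


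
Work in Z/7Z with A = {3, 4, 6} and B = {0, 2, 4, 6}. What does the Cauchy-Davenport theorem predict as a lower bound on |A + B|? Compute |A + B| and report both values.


Cauchy-Davenport: |A + B| ≥ min(p, |A| + |B| - 1) for A, B nonempty in Z/pZ.
|A| = 3, |B| = 4, p = 7.
CD lower bound = min(7, 3 + 4 - 1) = min(7, 6) = 6.
Compute A + B mod 7 directly:
a = 3: 3+0=3, 3+2=5, 3+4=0, 3+6=2
a = 4: 4+0=4, 4+2=6, 4+4=1, 4+6=3
a = 6: 6+0=6, 6+2=1, 6+4=3, 6+6=5
A + B = {0, 1, 2, 3, 4, 5, 6}, so |A + B| = 7.
Verify: 7 ≥ 6? Yes ✓.

CD lower bound = 6, actual |A + B| = 7.


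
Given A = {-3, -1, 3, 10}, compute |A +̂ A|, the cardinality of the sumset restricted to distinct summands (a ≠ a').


Restricted sumset: A +̂ A = {a + a' : a ∈ A, a' ∈ A, a ≠ a'}.
Equivalently, take A + A and drop any sum 2a that is achievable ONLY as a + a for a ∈ A (i.e. sums representable only with equal summands).
Enumerate pairs (a, a') with a < a' (symmetric, so each unordered pair gives one sum; this covers all a ≠ a'):
  -3 + -1 = -4
  -3 + 3 = 0
  -3 + 10 = 7
  -1 + 3 = 2
  -1 + 10 = 9
  3 + 10 = 13
Collected distinct sums: {-4, 0, 2, 7, 9, 13}
|A +̂ A| = 6
(Reference bound: |A +̂ A| ≥ 2|A| - 3 for |A| ≥ 2, with |A| = 4 giving ≥ 5.)

|A +̂ A| = 6


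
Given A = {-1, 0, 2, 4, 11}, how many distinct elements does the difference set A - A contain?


A - A = {a - a' : a, a' ∈ A}; |A| = 5.
Bounds: 2|A|-1 ≤ |A - A| ≤ |A|² - |A| + 1, i.e. 9 ≤ |A - A| ≤ 21.
Note: 0 ∈ A - A always (from a - a). The set is symmetric: if d ∈ A - A then -d ∈ A - A.
Enumerate nonzero differences d = a - a' with a > a' (then include -d):
Positive differences: {1, 2, 3, 4, 5, 7, 9, 11, 12}
Full difference set: {0} ∪ (positive diffs) ∪ (negative diffs).
|A - A| = 1 + 2·9 = 19 (matches direct enumeration: 19).

|A - A| = 19


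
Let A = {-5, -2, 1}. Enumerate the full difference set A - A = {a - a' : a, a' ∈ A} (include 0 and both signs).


A - A = {a - a' : a, a' ∈ A}.
Compute a - a' for each ordered pair (a, a'):
a = -5: -5--5=0, -5--2=-3, -5-1=-6
a = -2: -2--5=3, -2--2=0, -2-1=-3
a = 1: 1--5=6, 1--2=3, 1-1=0
Collecting distinct values (and noting 0 appears from a-a):
A - A = {-6, -3, 0, 3, 6}
|A - A| = 5

A - A = {-6, -3, 0, 3, 6}


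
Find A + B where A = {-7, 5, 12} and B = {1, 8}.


A + B = {a + b : a ∈ A, b ∈ B}.
Enumerate all |A|·|B| = 3·2 = 6 pairs (a, b) and collect distinct sums.
a = -7: -7+1=-6, -7+8=1
a = 5: 5+1=6, 5+8=13
a = 12: 12+1=13, 12+8=20
Collecting distinct sums: A + B = {-6, 1, 6, 13, 20}
|A + B| = 5

A + B = {-6, 1, 6, 13, 20}


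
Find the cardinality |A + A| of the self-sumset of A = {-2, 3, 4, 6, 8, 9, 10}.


A + A = {a + a' : a, a' ∈ A}; |A| = 7.
General bounds: 2|A| - 1 ≤ |A + A| ≤ |A|(|A|+1)/2, i.e. 13 ≤ |A + A| ≤ 28.
Lower bound 2|A|-1 is attained iff A is an arithmetic progression.
Enumerate sums a + a' for a ≤ a' (symmetric, so this suffices):
a = -2: -2+-2=-4, -2+3=1, -2+4=2, -2+6=4, -2+8=6, -2+9=7, -2+10=8
a = 3: 3+3=6, 3+4=7, 3+6=9, 3+8=11, 3+9=12, 3+10=13
a = 4: 4+4=8, 4+6=10, 4+8=12, 4+9=13, 4+10=14
a = 6: 6+6=12, 6+8=14, 6+9=15, 6+10=16
a = 8: 8+8=16, 8+9=17, 8+10=18
a = 9: 9+9=18, 9+10=19
a = 10: 10+10=20
Distinct sums: {-4, 1, 2, 4, 6, 7, 8, 9, 10, 11, 12, 13, 14, 15, 16, 17, 18, 19, 20}
|A + A| = 19

|A + A| = 19


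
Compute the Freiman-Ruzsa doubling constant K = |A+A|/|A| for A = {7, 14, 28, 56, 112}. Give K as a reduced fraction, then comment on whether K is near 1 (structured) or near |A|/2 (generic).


|A| = 5.
Compute A + A by enumerating all 25 pairs.
A + A = {14, 21, 28, 35, 42, 56, 63, 70, 84, 112, 119, 126, 140, 168, 224}, so |A + A| = 15.
K = |A + A| / |A| = 15/5 = 3/1 ≈ 3.0000.
Reference: AP of size 5 gives K = 9/5 ≈ 1.8000; a fully generic set of size 5 gives K ≈ 3.0000.

|A| = 5, |A + A| = 15, K = 15/5 = 3/1.


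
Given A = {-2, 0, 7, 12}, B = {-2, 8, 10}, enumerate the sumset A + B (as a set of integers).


A + B = {a + b : a ∈ A, b ∈ B}.
Enumerate all |A|·|B| = 4·3 = 12 pairs (a, b) and collect distinct sums.
a = -2: -2+-2=-4, -2+8=6, -2+10=8
a = 0: 0+-2=-2, 0+8=8, 0+10=10
a = 7: 7+-2=5, 7+8=15, 7+10=17
a = 12: 12+-2=10, 12+8=20, 12+10=22
Collecting distinct sums: A + B = {-4, -2, 5, 6, 8, 10, 15, 17, 20, 22}
|A + B| = 10

A + B = {-4, -2, 5, 6, 8, 10, 15, 17, 20, 22}


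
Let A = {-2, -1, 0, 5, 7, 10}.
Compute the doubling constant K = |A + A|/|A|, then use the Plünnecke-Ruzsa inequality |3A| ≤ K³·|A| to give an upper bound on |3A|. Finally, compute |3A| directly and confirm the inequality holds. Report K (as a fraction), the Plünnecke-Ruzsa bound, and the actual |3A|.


|A| = 6.
Step 1: Compute A + A by enumerating all 36 pairs.
A + A = {-4, -3, -2, -1, 0, 3, 4, 5, 6, 7, 8, 9, 10, 12, 14, 15, 17, 20}, so |A + A| = 18.
Step 2: Doubling constant K = |A + A|/|A| = 18/6 = 18/6 ≈ 3.0000.
Step 3: Plünnecke-Ruzsa gives |3A| ≤ K³·|A| = (3.0000)³ · 6 ≈ 162.0000.
Step 4: Compute 3A = A + A + A directly by enumerating all triples (a,b,c) ∈ A³; |3A| = 33.
Step 5: Check 33 ≤ 162.0000? Yes ✓.

K = 18/6, Plünnecke-Ruzsa bound K³|A| ≈ 162.0000, |3A| = 33, inequality holds.


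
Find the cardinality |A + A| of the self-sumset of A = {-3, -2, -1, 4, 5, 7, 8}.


A + A = {a + a' : a, a' ∈ A}; |A| = 7.
General bounds: 2|A| - 1 ≤ |A + A| ≤ |A|(|A|+1)/2, i.e. 13 ≤ |A + A| ≤ 28.
Lower bound 2|A|-1 is attained iff A is an arithmetic progression.
Enumerate sums a + a' for a ≤ a' (symmetric, so this suffices):
a = -3: -3+-3=-6, -3+-2=-5, -3+-1=-4, -3+4=1, -3+5=2, -3+7=4, -3+8=5
a = -2: -2+-2=-4, -2+-1=-3, -2+4=2, -2+5=3, -2+7=5, -2+8=6
a = -1: -1+-1=-2, -1+4=3, -1+5=4, -1+7=6, -1+8=7
a = 4: 4+4=8, 4+5=9, 4+7=11, 4+8=12
a = 5: 5+5=10, 5+7=12, 5+8=13
a = 7: 7+7=14, 7+8=15
a = 8: 8+8=16
Distinct sums: {-6, -5, -4, -3, -2, 1, 2, 3, 4, 5, 6, 7, 8, 9, 10, 11, 12, 13, 14, 15, 16}
|A + A| = 21

|A + A| = 21


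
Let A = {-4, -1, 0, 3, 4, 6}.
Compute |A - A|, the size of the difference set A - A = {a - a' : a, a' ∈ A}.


A - A = {a - a' : a, a' ∈ A}; |A| = 6.
Bounds: 2|A|-1 ≤ |A - A| ≤ |A|² - |A| + 1, i.e. 11 ≤ |A - A| ≤ 31.
Note: 0 ∈ A - A always (from a - a). The set is symmetric: if d ∈ A - A then -d ∈ A - A.
Enumerate nonzero differences d = a - a' with a > a' (then include -d):
Positive differences: {1, 2, 3, 4, 5, 6, 7, 8, 10}
Full difference set: {0} ∪ (positive diffs) ∪ (negative diffs).
|A - A| = 1 + 2·9 = 19 (matches direct enumeration: 19).

|A - A| = 19


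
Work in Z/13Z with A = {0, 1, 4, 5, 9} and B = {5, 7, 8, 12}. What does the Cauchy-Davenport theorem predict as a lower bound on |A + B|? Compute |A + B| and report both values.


Cauchy-Davenport: |A + B| ≥ min(p, |A| + |B| - 1) for A, B nonempty in Z/pZ.
|A| = 5, |B| = 4, p = 13.
CD lower bound = min(13, 5 + 4 - 1) = min(13, 8) = 8.
Compute A + B mod 13 directly:
a = 0: 0+5=5, 0+7=7, 0+8=8, 0+12=12
a = 1: 1+5=6, 1+7=8, 1+8=9, 1+12=0
a = 4: 4+5=9, 4+7=11, 4+8=12, 4+12=3
a = 5: 5+5=10, 5+7=12, 5+8=0, 5+12=4
a = 9: 9+5=1, 9+7=3, 9+8=4, 9+12=8
A + B = {0, 1, 3, 4, 5, 6, 7, 8, 9, 10, 11, 12}, so |A + B| = 12.
Verify: 12 ≥ 8? Yes ✓.

CD lower bound = 8, actual |A + B| = 12.


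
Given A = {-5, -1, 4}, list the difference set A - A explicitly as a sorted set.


A - A = {a - a' : a, a' ∈ A}.
Compute a - a' for each ordered pair (a, a'):
a = -5: -5--5=0, -5--1=-4, -5-4=-9
a = -1: -1--5=4, -1--1=0, -1-4=-5
a = 4: 4--5=9, 4--1=5, 4-4=0
Collecting distinct values (and noting 0 appears from a-a):
A - A = {-9, -5, -4, 0, 4, 5, 9}
|A - A| = 7

A - A = {-9, -5, -4, 0, 4, 5, 9}


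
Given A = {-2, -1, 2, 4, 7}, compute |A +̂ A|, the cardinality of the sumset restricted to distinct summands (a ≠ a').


Restricted sumset: A +̂ A = {a + a' : a ∈ A, a' ∈ A, a ≠ a'}.
Equivalently, take A + A and drop any sum 2a that is achievable ONLY as a + a for a ∈ A (i.e. sums representable only with equal summands).
Enumerate pairs (a, a') with a < a' (symmetric, so each unordered pair gives one sum; this covers all a ≠ a'):
  -2 + -1 = -3
  -2 + 2 = 0
  -2 + 4 = 2
  -2 + 7 = 5
  -1 + 2 = 1
  -1 + 4 = 3
  -1 + 7 = 6
  2 + 4 = 6
  2 + 7 = 9
  4 + 7 = 11
Collected distinct sums: {-3, 0, 1, 2, 3, 5, 6, 9, 11}
|A +̂ A| = 9
(Reference bound: |A +̂ A| ≥ 2|A| - 3 for |A| ≥ 2, with |A| = 5 giving ≥ 7.)

|A +̂ A| = 9


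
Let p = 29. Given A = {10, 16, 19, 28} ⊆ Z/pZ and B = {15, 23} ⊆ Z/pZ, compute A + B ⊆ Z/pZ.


Work in Z/29Z: reduce every sum a + b modulo 29.
Enumerate all 8 pairs:
a = 10: 10+15=25, 10+23=4
a = 16: 16+15=2, 16+23=10
a = 19: 19+15=5, 19+23=13
a = 28: 28+15=14, 28+23=22
Distinct residues collected: {2, 4, 5, 10, 13, 14, 22, 25}
|A + B| = 8 (out of 29 total residues).

A + B = {2, 4, 5, 10, 13, 14, 22, 25}


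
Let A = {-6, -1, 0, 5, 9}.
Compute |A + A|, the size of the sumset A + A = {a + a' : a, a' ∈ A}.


A + A = {a + a' : a, a' ∈ A}; |A| = 5.
General bounds: 2|A| - 1 ≤ |A + A| ≤ |A|(|A|+1)/2, i.e. 9 ≤ |A + A| ≤ 15.
Lower bound 2|A|-1 is attained iff A is an arithmetic progression.
Enumerate sums a + a' for a ≤ a' (symmetric, so this suffices):
a = -6: -6+-6=-12, -6+-1=-7, -6+0=-6, -6+5=-1, -6+9=3
a = -1: -1+-1=-2, -1+0=-1, -1+5=4, -1+9=8
a = 0: 0+0=0, 0+5=5, 0+9=9
a = 5: 5+5=10, 5+9=14
a = 9: 9+9=18
Distinct sums: {-12, -7, -6, -2, -1, 0, 3, 4, 5, 8, 9, 10, 14, 18}
|A + A| = 14

|A + A| = 14


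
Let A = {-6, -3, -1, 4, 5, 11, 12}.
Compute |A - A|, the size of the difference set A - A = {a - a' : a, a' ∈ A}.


A - A = {a - a' : a, a' ∈ A}; |A| = 7.
Bounds: 2|A|-1 ≤ |A - A| ≤ |A|² - |A| + 1, i.e. 13 ≤ |A - A| ≤ 43.
Note: 0 ∈ A - A always (from a - a). The set is symmetric: if d ∈ A - A then -d ∈ A - A.
Enumerate nonzero differences d = a - a' with a > a' (then include -d):
Positive differences: {1, 2, 3, 5, 6, 7, 8, 10, 11, 12, 13, 14, 15, 17, 18}
Full difference set: {0} ∪ (positive diffs) ∪ (negative diffs).
|A - A| = 1 + 2·15 = 31 (matches direct enumeration: 31).

|A - A| = 31


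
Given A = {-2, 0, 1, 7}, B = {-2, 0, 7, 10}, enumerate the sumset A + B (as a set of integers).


A + B = {a + b : a ∈ A, b ∈ B}.
Enumerate all |A|·|B| = 4·4 = 16 pairs (a, b) and collect distinct sums.
a = -2: -2+-2=-4, -2+0=-2, -2+7=5, -2+10=8
a = 0: 0+-2=-2, 0+0=0, 0+7=7, 0+10=10
a = 1: 1+-2=-1, 1+0=1, 1+7=8, 1+10=11
a = 7: 7+-2=5, 7+0=7, 7+7=14, 7+10=17
Collecting distinct sums: A + B = {-4, -2, -1, 0, 1, 5, 7, 8, 10, 11, 14, 17}
|A + B| = 12

A + B = {-4, -2, -1, 0, 1, 5, 7, 8, 10, 11, 14, 17}


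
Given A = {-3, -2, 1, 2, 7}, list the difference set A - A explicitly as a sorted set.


A - A = {a - a' : a, a' ∈ A}.
Compute a - a' for each ordered pair (a, a'):
a = -3: -3--3=0, -3--2=-1, -3-1=-4, -3-2=-5, -3-7=-10
a = -2: -2--3=1, -2--2=0, -2-1=-3, -2-2=-4, -2-7=-9
a = 1: 1--3=4, 1--2=3, 1-1=0, 1-2=-1, 1-7=-6
a = 2: 2--3=5, 2--2=4, 2-1=1, 2-2=0, 2-7=-5
a = 7: 7--3=10, 7--2=9, 7-1=6, 7-2=5, 7-7=0
Collecting distinct values (and noting 0 appears from a-a):
A - A = {-10, -9, -6, -5, -4, -3, -1, 0, 1, 3, 4, 5, 6, 9, 10}
|A - A| = 15

A - A = {-10, -9, -6, -5, -4, -3, -1, 0, 1, 3, 4, 5, 6, 9, 10}


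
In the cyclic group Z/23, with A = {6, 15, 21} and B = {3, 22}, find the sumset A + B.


Work in Z/23Z: reduce every sum a + b modulo 23.
Enumerate all 6 pairs:
a = 6: 6+3=9, 6+22=5
a = 15: 15+3=18, 15+22=14
a = 21: 21+3=1, 21+22=20
Distinct residues collected: {1, 5, 9, 14, 18, 20}
|A + B| = 6 (out of 23 total residues).

A + B = {1, 5, 9, 14, 18, 20}


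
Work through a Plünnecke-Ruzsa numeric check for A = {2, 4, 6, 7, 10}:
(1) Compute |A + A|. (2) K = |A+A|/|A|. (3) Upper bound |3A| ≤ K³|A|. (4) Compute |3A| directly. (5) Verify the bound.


|A| = 5.
Step 1: Compute A + A by enumerating all 25 pairs.
A + A = {4, 6, 8, 9, 10, 11, 12, 13, 14, 16, 17, 20}, so |A + A| = 12.
Step 2: Doubling constant K = |A + A|/|A| = 12/5 = 12/5 ≈ 2.4000.
Step 3: Plünnecke-Ruzsa gives |3A| ≤ K³·|A| = (2.4000)³ · 5 ≈ 69.1200.
Step 4: Compute 3A = A + A + A directly by enumerating all triples (a,b,c) ∈ A³; |3A| = 20.
Step 5: Check 20 ≤ 69.1200? Yes ✓.

K = 12/5, Plünnecke-Ruzsa bound K³|A| ≈ 69.1200, |3A| = 20, inequality holds.


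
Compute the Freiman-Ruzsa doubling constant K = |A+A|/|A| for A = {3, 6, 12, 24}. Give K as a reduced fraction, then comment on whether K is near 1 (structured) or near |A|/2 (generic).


|A| = 4.
Compute A + A by enumerating all 16 pairs.
A + A = {6, 9, 12, 15, 18, 24, 27, 30, 36, 48}, so |A + A| = 10.
K = |A + A| / |A| = 10/4 = 5/2 ≈ 2.5000.
Reference: AP of size 4 gives K = 7/4 ≈ 1.7500; a fully generic set of size 4 gives K ≈ 2.5000.

|A| = 4, |A + A| = 10, K = 10/4 = 5/2.


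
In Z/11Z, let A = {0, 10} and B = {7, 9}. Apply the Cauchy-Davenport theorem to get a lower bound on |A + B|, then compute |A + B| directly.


Cauchy-Davenport: |A + B| ≥ min(p, |A| + |B| - 1) for A, B nonempty in Z/pZ.
|A| = 2, |B| = 2, p = 11.
CD lower bound = min(11, 2 + 2 - 1) = min(11, 3) = 3.
Compute A + B mod 11 directly:
a = 0: 0+7=7, 0+9=9
a = 10: 10+7=6, 10+9=8
A + B = {6, 7, 8, 9}, so |A + B| = 4.
Verify: 4 ≥ 3? Yes ✓.

CD lower bound = 3, actual |A + B| = 4.


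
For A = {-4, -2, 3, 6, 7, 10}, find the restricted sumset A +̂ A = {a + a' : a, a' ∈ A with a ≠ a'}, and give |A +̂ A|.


Restricted sumset: A +̂ A = {a + a' : a ∈ A, a' ∈ A, a ≠ a'}.
Equivalently, take A + A and drop any sum 2a that is achievable ONLY as a + a for a ∈ A (i.e. sums representable only with equal summands).
Enumerate pairs (a, a') with a < a' (symmetric, so each unordered pair gives one sum; this covers all a ≠ a'):
  -4 + -2 = -6
  -4 + 3 = -1
  -4 + 6 = 2
  -4 + 7 = 3
  -4 + 10 = 6
  -2 + 3 = 1
  -2 + 6 = 4
  -2 + 7 = 5
  -2 + 10 = 8
  3 + 6 = 9
  3 + 7 = 10
  3 + 10 = 13
  6 + 7 = 13
  6 + 10 = 16
  7 + 10 = 17
Collected distinct sums: {-6, -1, 1, 2, 3, 4, 5, 6, 8, 9, 10, 13, 16, 17}
|A +̂ A| = 14
(Reference bound: |A +̂ A| ≥ 2|A| - 3 for |A| ≥ 2, with |A| = 6 giving ≥ 9.)

|A +̂ A| = 14


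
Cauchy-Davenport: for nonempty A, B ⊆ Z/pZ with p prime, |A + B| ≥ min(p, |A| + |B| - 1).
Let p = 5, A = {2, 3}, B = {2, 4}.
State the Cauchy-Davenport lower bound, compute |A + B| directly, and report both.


Cauchy-Davenport: |A + B| ≥ min(p, |A| + |B| - 1) for A, B nonempty in Z/pZ.
|A| = 2, |B| = 2, p = 5.
CD lower bound = min(5, 2 + 2 - 1) = min(5, 3) = 3.
Compute A + B mod 5 directly:
a = 2: 2+2=4, 2+4=1
a = 3: 3+2=0, 3+4=2
A + B = {0, 1, 2, 4}, so |A + B| = 4.
Verify: 4 ≥ 3? Yes ✓.

CD lower bound = 3, actual |A + B| = 4.
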